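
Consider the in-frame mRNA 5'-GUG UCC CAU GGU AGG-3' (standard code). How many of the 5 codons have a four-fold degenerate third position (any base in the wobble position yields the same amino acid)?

Codon 1 GUG (Val): third position 4-fold.
Codon 2 UCC (Ser): third position 4-fold.
Codon 3 CAU (His): third position 2-fold.
Codon 4 GGU (Gly): third position 4-fold.
Codon 5 AGG (Arg): third position 2-fold.
Four-fold degenerate third positions: 3.

3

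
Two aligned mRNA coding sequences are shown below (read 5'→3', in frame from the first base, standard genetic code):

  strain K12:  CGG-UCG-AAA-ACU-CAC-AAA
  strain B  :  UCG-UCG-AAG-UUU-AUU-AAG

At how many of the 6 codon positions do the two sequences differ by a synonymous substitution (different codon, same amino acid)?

2

Codon 1: CGG Arg / UCG Ser — nonsynonymous.
Codon 2: UCG Ser / UCG Ser — identical.
Codon 3: AAA Lys / AAG Lys — synonymous.
Codon 4: ACU Thr / UUU Phe — nonsynonymous.
Codon 5: CAC His / AUU Ile — nonsynonymous.
Codon 6: AAA Lys / AAG Lys — synonymous.
Synonymous differences: 2.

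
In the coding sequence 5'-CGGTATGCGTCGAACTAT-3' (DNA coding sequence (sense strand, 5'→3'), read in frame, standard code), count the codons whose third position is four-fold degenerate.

Codon 1 CGG (Arg): third position 4-fold.
Codon 2 TAT (Tyr): third position 2-fold.
Codon 3 GCG (Ala): third position 4-fold.
Codon 4 TCG (Ser): third position 4-fold.
Codon 5 AAC (Asn): third position 2-fold.
Codon 6 TAT (Tyr): third position 2-fold.
Four-fold degenerate third positions: 3.

3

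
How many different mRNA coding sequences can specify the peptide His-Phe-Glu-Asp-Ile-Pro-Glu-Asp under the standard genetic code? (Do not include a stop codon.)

His: 2 codons.
Phe: 2 codons.
Glu: 2 codons.
Asp: 2 codons.
Ile: 3 codons.
Pro: 4 codons.
Glu: 2 codons.
Asp: 2 codons.
2 × 2 × 2 × 2 × 3 × 4 × 2 × 2 = 768.

768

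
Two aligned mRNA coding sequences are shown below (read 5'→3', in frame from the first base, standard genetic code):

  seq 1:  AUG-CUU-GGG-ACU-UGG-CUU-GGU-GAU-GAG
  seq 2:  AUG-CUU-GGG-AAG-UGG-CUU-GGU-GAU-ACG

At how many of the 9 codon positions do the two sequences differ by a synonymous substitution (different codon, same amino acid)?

Codon 1: AUG Met / AUG Met — identical.
Codon 2: CUU Leu / CUU Leu — identical.
Codon 3: GGG Gly / GGG Gly — identical.
Codon 4: ACU Thr / AAG Lys — nonsynonymous.
Codon 5: UGG Trp / UGG Trp — identical.
Codon 6: CUU Leu / CUU Leu — identical.
Codon 7: GGU Gly / GGU Gly — identical.
Codon 8: GAU Asp / GAU Asp — identical.
Codon 9: GAG Glu / ACG Thr — nonsynonymous.
Synonymous differences: 0.

0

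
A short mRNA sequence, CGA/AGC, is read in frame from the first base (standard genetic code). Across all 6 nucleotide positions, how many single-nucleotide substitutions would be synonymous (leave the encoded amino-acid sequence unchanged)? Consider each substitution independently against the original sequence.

Codon 1 (CGA, Arg): 4 synonymous substitutions.
Codon 2 (AGC, Ser): 1 synonymous substitution.
Total: 4 + 1 = 5.

5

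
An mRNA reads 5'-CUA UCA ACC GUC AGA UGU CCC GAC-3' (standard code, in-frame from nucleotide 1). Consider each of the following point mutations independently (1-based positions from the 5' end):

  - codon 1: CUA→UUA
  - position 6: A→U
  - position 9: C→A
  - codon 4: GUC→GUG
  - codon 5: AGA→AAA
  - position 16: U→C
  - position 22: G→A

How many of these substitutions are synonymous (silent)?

4

Codon 1: CUA (Leu) → UUA (Leu) — synonymous.
Codon 2: UCA (Ser) → UCU (Ser) — synonymous.
Codon 3: ACC (Thr) → ACA (Thr) — synonymous.
Codon 4: GUC (Val) → GUG (Val) — synonymous.
Codon 5: AGA (Arg) → AAA (Lys) — missense.
Codon 6: UGU (Cys) → CGU (Arg) — missense.
Codon 8: GAC (Asp) → AAC (Asn) — missense.
Synonymous: 4 of 7.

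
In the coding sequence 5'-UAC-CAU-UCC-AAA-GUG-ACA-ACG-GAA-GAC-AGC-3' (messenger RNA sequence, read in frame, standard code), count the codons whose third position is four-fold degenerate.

Codon 1 UAC (Tyr): third position 2-fold.
Codon 2 CAU (His): third position 2-fold.
Codon 3 UCC (Ser): third position 4-fold.
Codon 4 AAA (Lys): third position 2-fold.
Codon 5 GUG (Val): third position 4-fold.
Codon 6 ACA (Thr): third position 4-fold.
Codon 7 ACG (Thr): third position 4-fold.
Codon 8 GAA (Glu): third position 2-fold.
Codon 9 GAC (Asp): third position 2-fold.
Codon 10 AGC (Ser): third position 2-fold.
Four-fold degenerate third positions: 4.

4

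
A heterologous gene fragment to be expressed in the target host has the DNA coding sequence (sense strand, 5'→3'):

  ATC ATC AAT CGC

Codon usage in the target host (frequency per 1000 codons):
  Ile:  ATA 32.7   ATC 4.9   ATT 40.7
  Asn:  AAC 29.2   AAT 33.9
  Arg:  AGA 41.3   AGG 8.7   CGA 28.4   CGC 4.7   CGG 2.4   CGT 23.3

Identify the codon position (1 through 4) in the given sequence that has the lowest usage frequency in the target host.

Codon 1 ATC (Ile): 4.9 per 1000.
Codon 2 ATC (Ile): 4.9 per 1000.
Codon 3 AAT (Asn): 33.9 per 1000.
Codon 4 CGC (Arg): 4.7 per 1000.
Lowest frequency is 4.7 at codon 4.

4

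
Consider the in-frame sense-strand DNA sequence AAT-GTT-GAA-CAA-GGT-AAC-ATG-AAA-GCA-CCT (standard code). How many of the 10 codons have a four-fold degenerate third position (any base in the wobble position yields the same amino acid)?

4

Codon 1 AAT (Asn): third position 2-fold.
Codon 2 GTT (Val): third position 4-fold.
Codon 3 GAA (Glu): third position 2-fold.
Codon 4 CAA (Gln): third position 2-fold.
Codon 5 GGT (Gly): third position 4-fold.
Codon 6 AAC (Asn): third position 2-fold.
Codon 7 ATG (Met): third position 1-fold.
Codon 8 AAA (Lys): third position 2-fold.
Codon 9 GCA (Ala): third position 4-fold.
Codon 10 CCT (Pro): third position 4-fold.
Four-fold degenerate third positions: 4.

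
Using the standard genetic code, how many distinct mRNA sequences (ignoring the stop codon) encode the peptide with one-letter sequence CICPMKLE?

Cys: 2 codons.
Ile: 3 codons.
Cys: 2 codons.
Pro: 4 codons.
Met: 1 codon.
Lys: 2 codons.
Leu: 6 codons.
Glu: 2 codons.
2 × 3 × 2 × 4 × 1 × 2 × 6 × 2 = 1152.

1152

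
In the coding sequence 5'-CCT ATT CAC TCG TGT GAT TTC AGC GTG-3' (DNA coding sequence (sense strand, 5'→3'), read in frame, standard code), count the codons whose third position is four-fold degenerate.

3

Codon 1 CCT (Pro): third position 4-fold.
Codon 2 ATT (Ile): third position 3-fold.
Codon 3 CAC (His): third position 2-fold.
Codon 4 TCG (Ser): third position 4-fold.
Codon 5 TGT (Cys): third position 2-fold.
Codon 6 GAT (Asp): third position 2-fold.
Codon 7 TTC (Phe): third position 2-fold.
Codon 8 AGC (Ser): third position 2-fold.
Codon 9 GTG (Val): third position 4-fold.
Four-fold degenerate third positions: 3.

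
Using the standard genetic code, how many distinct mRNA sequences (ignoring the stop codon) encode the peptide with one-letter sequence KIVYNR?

Lys: 2 codons.
Ile: 3 codons.
Val: 4 codons.
Tyr: 2 codons.
Asn: 2 codons.
Arg: 6 codons.
2 × 3 × 4 × 2 × 2 × 6 = 576.

576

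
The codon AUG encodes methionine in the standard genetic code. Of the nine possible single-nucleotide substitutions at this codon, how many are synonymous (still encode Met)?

Position 1: none → 0 synonymous.
Position 2: none → 0 synonymous.
Position 3: none → 0 synonymous.
Total: 0 + 0 + 0 = 0.

0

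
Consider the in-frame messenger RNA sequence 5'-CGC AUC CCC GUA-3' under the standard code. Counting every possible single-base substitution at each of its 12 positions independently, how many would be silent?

11

Codon 1 (CGC, Arg): 3 synonymous substitutions.
Codon 2 (AUC, Ile): 2 synonymous substitutions.
Codon 3 (CCC, Pro): 3 synonymous substitutions.
Codon 4 (GUA, Val): 3 synonymous substitutions.
Total: 3 + 2 + 3 + 3 = 11.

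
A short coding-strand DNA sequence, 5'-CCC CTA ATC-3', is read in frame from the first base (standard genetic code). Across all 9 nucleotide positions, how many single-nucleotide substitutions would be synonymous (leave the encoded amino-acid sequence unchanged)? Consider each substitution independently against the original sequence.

Codon 1 (CCC, Pro): 3 synonymous substitutions.
Codon 2 (CTA, Leu): 4 synonymous substitutions.
Codon 3 (ATC, Ile): 2 synonymous substitutions.
Total: 3 + 4 + 2 = 9.

9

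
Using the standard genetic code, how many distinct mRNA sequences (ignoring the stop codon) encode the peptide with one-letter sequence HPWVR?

192

His: 2 codons.
Pro: 4 codons.
Trp: 1 codon.
Val: 4 codons.
Arg: 6 codons.
2 × 4 × 1 × 4 × 6 = 192.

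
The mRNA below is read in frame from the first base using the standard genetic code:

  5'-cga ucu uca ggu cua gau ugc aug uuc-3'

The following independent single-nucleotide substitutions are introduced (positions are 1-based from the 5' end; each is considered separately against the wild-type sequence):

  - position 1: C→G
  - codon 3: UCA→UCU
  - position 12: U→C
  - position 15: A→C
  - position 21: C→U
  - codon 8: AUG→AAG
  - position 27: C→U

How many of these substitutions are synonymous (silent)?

Codon 1: CGA (Arg) → GGA (Gly) — missense.
Codon 3: UCA (Ser) → UCU (Ser) — synonymous.
Codon 4: GGU (Gly) → GGC (Gly) — synonymous.
Codon 5: CUA (Leu) → CUC (Leu) — synonymous.
Codon 7: UGC (Cys) → UGU (Cys) — synonymous.
Codon 8: AUG (Met) → AAG (Lys) — missense.
Codon 9: UUC (Phe) → UUU (Phe) — synonymous.
Synonymous: 5 of 7.

5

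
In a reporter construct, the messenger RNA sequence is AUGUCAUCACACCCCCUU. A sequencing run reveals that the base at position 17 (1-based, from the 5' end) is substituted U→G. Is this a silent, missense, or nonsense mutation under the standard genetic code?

missense

Position 17 falls in codon 6: CUU → Leu.
After the substitution the codon is CGU → Arg.
Leu ≠ Arg, so this is a missense mutation.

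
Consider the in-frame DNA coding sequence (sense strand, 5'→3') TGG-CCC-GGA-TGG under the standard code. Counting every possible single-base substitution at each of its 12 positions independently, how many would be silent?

Codon 1 (TGG, Trp): 0 synonymous substitutions.
Codon 2 (CCC, Pro): 3 synonymous substitutions.
Codon 3 (GGA, Gly): 3 synonymous substitutions.
Codon 4 (TGG, Trp): 0 synonymous substitutions.
Total: 0 + 3 + 3 + 0 = 6.

6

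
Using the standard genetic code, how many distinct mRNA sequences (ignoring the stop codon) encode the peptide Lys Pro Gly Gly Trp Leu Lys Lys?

3072

Lys: 2 codons.
Pro: 4 codons.
Gly: 4 codons.
Gly: 4 codons.
Trp: 1 codon.
Leu: 6 codons.
Lys: 2 codons.
Lys: 2 codons.
2 × 4 × 4 × 4 × 1 × 6 × 2 × 2 = 3072.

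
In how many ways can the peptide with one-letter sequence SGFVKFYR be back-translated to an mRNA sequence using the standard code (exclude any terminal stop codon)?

9216

Ser: 6 codons.
Gly: 4 codons.
Phe: 2 codons.
Val: 4 codons.
Lys: 2 codons.
Phe: 2 codons.
Tyr: 2 codons.
Arg: 6 codons.
6 × 4 × 2 × 4 × 2 × 2 × 2 × 6 = 9216.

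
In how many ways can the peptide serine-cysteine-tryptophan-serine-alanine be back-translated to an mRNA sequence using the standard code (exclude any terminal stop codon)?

288

Ser: 6 codons.
Cys: 2 codons.
Trp: 1 codon.
Ser: 6 codons.
Ala: 4 codons.
6 × 2 × 1 × 6 × 4 = 288.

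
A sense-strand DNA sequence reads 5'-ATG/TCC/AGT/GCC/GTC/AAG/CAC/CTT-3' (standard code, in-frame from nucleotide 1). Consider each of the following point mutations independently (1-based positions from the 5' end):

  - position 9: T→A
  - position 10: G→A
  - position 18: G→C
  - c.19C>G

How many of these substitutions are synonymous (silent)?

0

Codon 3: AGT (Ser) → AGA (Arg) — missense.
Codon 4: GCC (Ala) → ACC (Thr) — missense.
Codon 6: AAG (Lys) → AAC (Asn) — missense.
Codon 7: CAC (His) → GAC (Asp) — missense.
Synonymous: 0 of 4.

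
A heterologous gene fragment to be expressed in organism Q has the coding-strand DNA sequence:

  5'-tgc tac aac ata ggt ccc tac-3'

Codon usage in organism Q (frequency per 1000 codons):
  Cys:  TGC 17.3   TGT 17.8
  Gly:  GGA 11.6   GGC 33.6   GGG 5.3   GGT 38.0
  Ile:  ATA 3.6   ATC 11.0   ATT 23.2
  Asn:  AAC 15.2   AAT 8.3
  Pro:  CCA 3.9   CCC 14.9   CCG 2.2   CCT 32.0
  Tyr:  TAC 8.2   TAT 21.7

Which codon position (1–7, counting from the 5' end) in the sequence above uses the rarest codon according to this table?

4

Codon 1 TGC (Cys): 17.3 per 1000.
Codon 2 TAC (Tyr): 8.2 per 1000.
Codon 3 AAC (Asn): 15.2 per 1000.
Codon 4 ATA (Ile): 3.6 per 1000.
Codon 5 GGT (Gly): 38.0 per 1000.
Codon 6 CCC (Pro): 14.9 per 1000.
Codon 7 TAC (Tyr): 8.2 per 1000.
Lowest frequency is 3.6 at codon 4.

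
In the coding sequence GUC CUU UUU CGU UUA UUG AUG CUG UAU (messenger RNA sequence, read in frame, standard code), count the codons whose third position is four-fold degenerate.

4

Codon 1 GUC (Val): third position 4-fold.
Codon 2 CUU (Leu): third position 4-fold.
Codon 3 UUU (Phe): third position 2-fold.
Codon 4 CGU (Arg): third position 4-fold.
Codon 5 UUA (Leu): third position 2-fold.
Codon 6 UUG (Leu): third position 2-fold.
Codon 7 AUG (Met): third position 1-fold.
Codon 8 CUG (Leu): third position 4-fold.
Codon 9 UAU (Tyr): third position 2-fold.
Four-fold degenerate third positions: 4.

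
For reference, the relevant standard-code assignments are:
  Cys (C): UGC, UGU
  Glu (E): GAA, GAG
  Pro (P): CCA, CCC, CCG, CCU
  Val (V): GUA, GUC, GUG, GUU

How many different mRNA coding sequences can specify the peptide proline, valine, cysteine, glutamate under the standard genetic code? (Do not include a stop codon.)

Pro: 4 codons.
Val: 4 codons.
Cys: 2 codons.
Glu: 2 codons.
4 × 4 × 2 × 2 = 64.

64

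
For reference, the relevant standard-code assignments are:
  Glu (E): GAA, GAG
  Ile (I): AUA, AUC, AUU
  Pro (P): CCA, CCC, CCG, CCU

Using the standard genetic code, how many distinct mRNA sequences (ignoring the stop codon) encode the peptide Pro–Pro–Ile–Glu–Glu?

192

Pro: 4 codons.
Pro: 4 codons.
Ile: 3 codons.
Glu: 2 codons.
Glu: 2 codons.
4 × 4 × 3 × 2 × 2 = 192.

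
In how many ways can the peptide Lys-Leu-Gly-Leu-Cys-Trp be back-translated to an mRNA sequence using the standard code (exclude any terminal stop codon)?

Lys: 2 codons.
Leu: 6 codons.
Gly: 4 codons.
Leu: 6 codons.
Cys: 2 codons.
Trp: 1 codon.
2 × 6 × 4 × 6 × 2 × 1 = 576.

576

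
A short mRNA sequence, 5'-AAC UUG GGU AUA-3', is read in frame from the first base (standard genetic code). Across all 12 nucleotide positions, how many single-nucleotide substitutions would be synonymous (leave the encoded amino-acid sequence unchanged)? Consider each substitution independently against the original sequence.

Codon 1 (AAC, Asn): 1 synonymous substitution.
Codon 2 (UUG, Leu): 2 synonymous substitutions.
Codon 3 (GGU, Gly): 3 synonymous substitutions.
Codon 4 (AUA, Ile): 2 synonymous substitutions.
Total: 1 + 2 + 3 + 2 = 8.

8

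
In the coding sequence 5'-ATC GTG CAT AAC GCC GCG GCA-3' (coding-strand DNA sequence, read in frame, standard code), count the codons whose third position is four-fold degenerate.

Codon 1 ATC (Ile): third position 3-fold.
Codon 2 GTG (Val): third position 4-fold.
Codon 3 CAT (His): third position 2-fold.
Codon 4 AAC (Asn): third position 2-fold.
Codon 5 GCC (Ala): third position 4-fold.
Codon 6 GCG (Ala): third position 4-fold.
Codon 7 GCA (Ala): third position 4-fold.
Four-fold degenerate third positions: 4.

4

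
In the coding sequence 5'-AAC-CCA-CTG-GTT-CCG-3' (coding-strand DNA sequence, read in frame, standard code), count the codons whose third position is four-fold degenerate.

Codon 1 AAC (Asn): third position 2-fold.
Codon 2 CCA (Pro): third position 4-fold.
Codon 3 CTG (Leu): third position 4-fold.
Codon 4 GTT (Val): third position 4-fold.
Codon 5 CCG (Pro): third position 4-fold.
Four-fold degenerate third positions: 4.

4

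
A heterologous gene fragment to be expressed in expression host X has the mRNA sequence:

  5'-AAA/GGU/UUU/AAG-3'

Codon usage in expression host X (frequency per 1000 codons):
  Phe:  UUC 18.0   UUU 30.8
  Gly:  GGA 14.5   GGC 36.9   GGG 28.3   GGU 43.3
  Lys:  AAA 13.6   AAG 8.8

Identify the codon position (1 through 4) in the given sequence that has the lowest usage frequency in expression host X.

4

Codon 1 AAA (Lys): 13.6 per 1000.
Codon 2 GGU (Gly): 43.3 per 1000.
Codon 3 UUU (Phe): 30.8 per 1000.
Codon 4 AAG (Lys): 8.8 per 1000.
Lowest frequency is 8.8 at codon 4.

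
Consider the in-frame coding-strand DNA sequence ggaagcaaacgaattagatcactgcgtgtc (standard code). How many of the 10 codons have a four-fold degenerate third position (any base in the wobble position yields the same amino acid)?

6

Codon 1 GGA (Gly): third position 4-fold.
Codon 2 AGC (Ser): third position 2-fold.
Codon 3 AAA (Lys): third position 2-fold.
Codon 4 CGA (Arg): third position 4-fold.
Codon 5 ATT (Ile): third position 3-fold.
Codon 6 AGA (Arg): third position 2-fold.
Codon 7 TCA (Ser): third position 4-fold.
Codon 8 CTG (Leu): third position 4-fold.
Codon 9 CGT (Arg): third position 4-fold.
Codon 10 GTC (Val): third position 4-fold.
Four-fold degenerate third positions: 6.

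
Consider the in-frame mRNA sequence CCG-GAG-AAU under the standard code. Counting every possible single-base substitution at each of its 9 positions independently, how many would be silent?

Codon 1 (CCG, Pro): 3 synonymous substitutions.
Codon 2 (GAG, Glu): 1 synonymous substitution.
Codon 3 (AAU, Asn): 1 synonymous substitution.
Total: 3 + 1 + 1 = 5.

5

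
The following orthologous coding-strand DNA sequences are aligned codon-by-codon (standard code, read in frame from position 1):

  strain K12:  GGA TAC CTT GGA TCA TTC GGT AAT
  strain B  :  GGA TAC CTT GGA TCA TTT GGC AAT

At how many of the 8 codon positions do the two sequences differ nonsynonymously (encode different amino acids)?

Codon 1: GGA Gly / GGA Gly — identical.
Codon 2: TAC Tyr / TAC Tyr — identical.
Codon 3: CTT Leu / CTT Leu — identical.
Codon 4: GGA Gly / GGA Gly — identical.
Codon 5: TCA Ser / TCA Ser — identical.
Codon 6: TTC Phe / TTT Phe — synonymous.
Codon 7: GGT Gly / GGC Gly — synonymous.
Codon 8: AAT Asn / AAT Asn — identical.
Nonsynonymous differences: 0.

0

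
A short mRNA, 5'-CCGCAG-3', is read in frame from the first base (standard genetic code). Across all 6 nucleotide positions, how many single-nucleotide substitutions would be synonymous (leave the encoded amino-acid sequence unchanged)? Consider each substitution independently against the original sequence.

4

Codon 1 (CCG, Pro): 3 synonymous substitutions.
Codon 2 (CAG, Gln): 1 synonymous substitution.
Total: 3 + 1 = 4.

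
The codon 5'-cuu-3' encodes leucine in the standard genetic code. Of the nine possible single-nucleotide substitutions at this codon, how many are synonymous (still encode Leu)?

Position 1: none → 0 synonymous.
Position 2: none → 0 synonymous.
Position 3: CUC, CUA, CUG → 3 synonymous.
Total: 0 + 0 + 3 = 3.

3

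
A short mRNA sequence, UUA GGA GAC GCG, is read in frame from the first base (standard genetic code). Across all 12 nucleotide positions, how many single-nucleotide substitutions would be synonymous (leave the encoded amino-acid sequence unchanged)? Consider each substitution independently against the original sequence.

Codon 1 (UUA, Leu): 2 synonymous substitutions.
Codon 2 (GGA, Gly): 3 synonymous substitutions.
Codon 3 (GAC, Asp): 1 synonymous substitution.
Codon 4 (GCG, Ala): 3 synonymous substitutions.
Total: 2 + 3 + 1 + 3 = 9.

9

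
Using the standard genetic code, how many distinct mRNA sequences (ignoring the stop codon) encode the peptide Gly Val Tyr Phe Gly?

256

Gly: 4 codons.
Val: 4 codons.
Tyr: 2 codons.
Phe: 2 codons.
Gly: 4 codons.
4 × 4 × 2 × 2 × 4 = 256.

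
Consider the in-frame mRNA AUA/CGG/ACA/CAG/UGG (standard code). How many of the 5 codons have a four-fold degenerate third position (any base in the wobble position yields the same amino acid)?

Codon 1 AUA (Ile): third position 3-fold.
Codon 2 CGG (Arg): third position 4-fold.
Codon 3 ACA (Thr): third position 4-fold.
Codon 4 CAG (Gln): third position 2-fold.
Codon 5 UGG (Trp): third position 1-fold.
Four-fold degenerate third positions: 2.

2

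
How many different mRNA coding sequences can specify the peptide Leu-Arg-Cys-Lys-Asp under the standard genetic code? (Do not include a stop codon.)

288

Leu: 6 codons.
Arg: 6 codons.
Cys: 2 codons.
Lys: 2 codons.
Asp: 2 codons.
6 × 6 × 2 × 2 × 2 = 288.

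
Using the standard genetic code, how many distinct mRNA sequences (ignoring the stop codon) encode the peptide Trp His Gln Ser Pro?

96

Trp: 1 codon.
His: 2 codons.
Gln: 2 codons.
Ser: 6 codons.
Pro: 4 codons.
1 × 2 × 2 × 6 × 4 = 96.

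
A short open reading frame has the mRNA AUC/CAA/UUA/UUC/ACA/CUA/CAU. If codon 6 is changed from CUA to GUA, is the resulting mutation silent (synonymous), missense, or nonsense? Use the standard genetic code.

missense

Position 16 falls in codon 6: CUA → Leu.
After the substitution the codon is GUA → Val.
Leu ≠ Val, so this is a missense mutation.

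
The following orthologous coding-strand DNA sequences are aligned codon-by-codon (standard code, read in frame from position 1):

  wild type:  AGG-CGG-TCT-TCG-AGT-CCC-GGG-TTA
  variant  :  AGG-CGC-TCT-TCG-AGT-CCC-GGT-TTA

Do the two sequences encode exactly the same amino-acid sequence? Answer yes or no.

yes

Codon 1: AGG Arg / AGG Arg — identical.
Codon 2: CGG Arg / CGC Arg — synonymous.
Codon 3: TCT Ser / TCT Ser — identical.
Codon 4: TCG Ser / TCG Ser — identical.
Codon 5: AGT Ser / AGT Ser — identical.
Codon 6: CCC Pro / CCC Pro — identical.
Codon 7: GGG Gly / GGT Gly — synonymous.
Codon 8: TTA Leu / TTA Leu — identical.
Nonsynonymous differences: 0 → same protein.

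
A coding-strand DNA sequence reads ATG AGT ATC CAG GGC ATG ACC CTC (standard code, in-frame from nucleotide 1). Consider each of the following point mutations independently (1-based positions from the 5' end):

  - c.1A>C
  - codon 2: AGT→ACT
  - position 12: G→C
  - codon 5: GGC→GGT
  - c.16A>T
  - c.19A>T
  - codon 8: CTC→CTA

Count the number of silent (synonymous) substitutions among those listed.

Codon 1: ATG (Met) → CTG (Leu) — missense.
Codon 2: AGT (Ser) → ACT (Thr) — missense.
Codon 4: CAG (Gln) → CAC (His) — missense.
Codon 5: GGC (Gly) → GGT (Gly) — synonymous.
Codon 6: ATG (Met) → TTG (Leu) — missense.
Codon 7: ACC (Thr) → TCC (Ser) — missense.
Codon 8: CTC (Leu) → CTA (Leu) — synonymous.
Synonymous: 2 of 7.

2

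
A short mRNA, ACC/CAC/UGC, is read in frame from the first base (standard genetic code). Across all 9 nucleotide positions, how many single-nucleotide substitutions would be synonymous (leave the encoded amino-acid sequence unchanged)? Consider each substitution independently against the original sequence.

5

Codon 1 (ACC, Thr): 3 synonymous substitutions.
Codon 2 (CAC, His): 1 synonymous substitution.
Codon 3 (UGC, Cys): 1 synonymous substitution.
Total: 3 + 1 + 1 = 5.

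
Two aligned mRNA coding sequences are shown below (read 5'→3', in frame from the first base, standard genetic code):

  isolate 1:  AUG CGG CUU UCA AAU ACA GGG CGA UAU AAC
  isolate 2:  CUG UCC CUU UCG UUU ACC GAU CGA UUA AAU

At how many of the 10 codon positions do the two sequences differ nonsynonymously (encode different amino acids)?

Codon 1: AUG Met / CUG Leu — nonsynonymous.
Codon 2: CGG Arg / UCC Ser — nonsynonymous.
Codon 3: CUU Leu / CUU Leu — identical.
Codon 4: UCA Ser / UCG Ser — synonymous.
Codon 5: AAU Asn / UUU Phe — nonsynonymous.
Codon 6: ACA Thr / ACC Thr — synonymous.
Codon 7: GGG Gly / GAU Asp — nonsynonymous.
Codon 8: CGA Arg / CGA Arg — identical.
Codon 9: UAU Tyr / UUA Leu — nonsynonymous.
Codon 10: AAC Asn / AAU Asn — synonymous.
Nonsynonymous differences: 5.

5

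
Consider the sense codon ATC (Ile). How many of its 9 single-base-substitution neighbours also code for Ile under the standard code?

Position 1: none → 0 synonymous.
Position 2: none → 0 synonymous.
Position 3: ATT, ATA → 2 synonymous.
Total: 0 + 0 + 2 = 2.

2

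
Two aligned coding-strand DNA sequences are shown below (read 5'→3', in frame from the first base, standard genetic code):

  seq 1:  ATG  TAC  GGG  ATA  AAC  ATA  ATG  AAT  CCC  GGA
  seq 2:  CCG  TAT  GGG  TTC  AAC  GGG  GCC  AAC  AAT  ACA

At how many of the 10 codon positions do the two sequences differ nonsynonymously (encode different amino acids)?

Codon 1: ATG Met / CCG Pro — nonsynonymous.
Codon 2: TAC Tyr / TAT Tyr — synonymous.
Codon 3: GGG Gly / GGG Gly — identical.
Codon 4: ATA Ile / TTC Phe — nonsynonymous.
Codon 5: AAC Asn / AAC Asn — identical.
Codon 6: ATA Ile / GGG Gly — nonsynonymous.
Codon 7: ATG Met / GCC Ala — nonsynonymous.
Codon 8: AAT Asn / AAC Asn — synonymous.
Codon 9: CCC Pro / AAT Asn — nonsynonymous.
Codon 10: GGA Gly / ACA Thr — nonsynonymous.
Nonsynonymous differences: 6.

6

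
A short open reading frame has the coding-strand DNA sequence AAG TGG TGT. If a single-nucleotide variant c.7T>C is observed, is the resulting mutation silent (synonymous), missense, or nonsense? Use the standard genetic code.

missense

Position 7 falls in codon 3: TGT → Cys.
After the substitution the codon is CGT → Arg.
Cys ≠ Arg, so this is a missense mutation.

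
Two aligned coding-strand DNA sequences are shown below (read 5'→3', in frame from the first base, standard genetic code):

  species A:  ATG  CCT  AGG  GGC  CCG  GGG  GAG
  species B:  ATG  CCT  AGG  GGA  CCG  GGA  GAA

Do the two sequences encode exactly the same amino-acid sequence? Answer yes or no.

yes

Codon 1: ATG Met / ATG Met — identical.
Codon 2: CCT Pro / CCT Pro — identical.
Codon 3: AGG Arg / AGG Arg — identical.
Codon 4: GGC Gly / GGA Gly — synonymous.
Codon 5: CCG Pro / CCG Pro — identical.
Codon 6: GGG Gly / GGA Gly — synonymous.
Codon 7: GAG Glu / GAA Glu — synonymous.
Nonsynonymous differences: 0 → same protein.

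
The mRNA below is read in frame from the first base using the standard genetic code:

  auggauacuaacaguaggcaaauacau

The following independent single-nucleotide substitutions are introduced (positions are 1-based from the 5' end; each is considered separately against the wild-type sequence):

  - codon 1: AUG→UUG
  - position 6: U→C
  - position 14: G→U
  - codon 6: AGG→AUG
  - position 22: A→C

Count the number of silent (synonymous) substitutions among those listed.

Codon 1: AUG (Met) → UUG (Leu) — missense.
Codon 2: GAU (Asp) → GAC (Asp) — synonymous.
Codon 5: AGU (Ser) → AUU (Ile) — missense.
Codon 6: AGG (Arg) → AUG (Met) — missense.
Codon 8: AUA (Ile) → CUA (Leu) — missense.
Synonymous: 1 of 5.

1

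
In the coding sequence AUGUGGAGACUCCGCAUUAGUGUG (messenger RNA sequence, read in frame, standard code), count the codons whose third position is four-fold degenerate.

3

Codon 1 AUG (Met): third position 1-fold.
Codon 2 UGG (Trp): third position 1-fold.
Codon 3 AGA (Arg): third position 2-fold.
Codon 4 CUC (Leu): third position 4-fold.
Codon 5 CGC (Arg): third position 4-fold.
Codon 6 AUU (Ile): third position 3-fold.
Codon 7 AGU (Ser): third position 2-fold.
Codon 8 GUG (Val): third position 4-fold.
Four-fold degenerate third positions: 3.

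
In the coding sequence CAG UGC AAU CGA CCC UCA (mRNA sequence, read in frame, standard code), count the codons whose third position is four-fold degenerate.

3

Codon 1 CAG (Gln): third position 2-fold.
Codon 2 UGC (Cys): third position 2-fold.
Codon 3 AAU (Asn): third position 2-fold.
Codon 4 CGA (Arg): third position 4-fold.
Codon 5 CCC (Pro): third position 4-fold.
Codon 6 UCA (Ser): third position 4-fold.
Four-fold degenerate third positions: 3.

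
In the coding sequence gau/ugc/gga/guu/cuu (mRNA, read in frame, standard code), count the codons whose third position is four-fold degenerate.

Codon 1 GAU (Asp): third position 2-fold.
Codon 2 UGC (Cys): third position 2-fold.
Codon 3 GGA (Gly): third position 4-fold.
Codon 4 GUU (Val): third position 4-fold.
Codon 5 CUU (Leu): third position 4-fold.
Four-fold degenerate third positions: 3.

3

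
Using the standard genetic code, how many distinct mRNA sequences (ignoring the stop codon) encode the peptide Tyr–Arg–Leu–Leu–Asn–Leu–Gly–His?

Tyr: 2 codons.
Arg: 6 codons.
Leu: 6 codons.
Leu: 6 codons.
Asn: 2 codons.
Leu: 6 codons.
Gly: 4 codons.
His: 2 codons.
2 × 6 × 6 × 6 × 2 × 6 × 4 × 2 = 41472.

41472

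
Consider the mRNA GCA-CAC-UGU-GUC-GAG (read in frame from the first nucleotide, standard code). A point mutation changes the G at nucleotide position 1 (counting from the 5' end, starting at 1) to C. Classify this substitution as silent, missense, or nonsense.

Position 1 falls in codon 1: GCA → Ala.
After the substitution the codon is CCA → Pro.
Ala ≠ Pro, so this is a missense mutation.

missense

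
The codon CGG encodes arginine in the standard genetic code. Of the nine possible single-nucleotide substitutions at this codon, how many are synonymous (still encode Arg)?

Position 1: AGG → 1 synonymous.
Position 2: none → 0 synonymous.
Position 3: CGT, CGC, CGA → 3 synonymous.
Total: 1 + 0 + 3 = 4.

4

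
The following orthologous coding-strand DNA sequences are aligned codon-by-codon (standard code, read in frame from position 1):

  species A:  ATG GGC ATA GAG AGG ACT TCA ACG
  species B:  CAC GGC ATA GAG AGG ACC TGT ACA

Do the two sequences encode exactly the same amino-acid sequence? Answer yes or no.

no

Codon 1: ATG Met / CAC His — nonsynonymous.
Codon 2: GGC Gly / GGC Gly — identical.
Codon 3: ATA Ile / ATA Ile — identical.
Codon 4: GAG Glu / GAG Glu — identical.
Codon 5: AGG Arg / AGG Arg — identical.
Codon 6: ACT Thr / ACC Thr — synonymous.
Codon 7: TCA Ser / TGT Cys — nonsynonymous.
Codon 8: ACG Thr / ACA Thr — synonymous.
Nonsynonymous differences: 2 → different protein.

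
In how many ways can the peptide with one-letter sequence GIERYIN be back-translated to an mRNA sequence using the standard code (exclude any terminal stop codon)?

1728

Gly: 4 codons.
Ile: 3 codons.
Glu: 2 codons.
Arg: 6 codons.
Tyr: 2 codons.
Ile: 3 codons.
Asn: 2 codons.
4 × 3 × 2 × 6 × 2 × 3 × 2 = 1728.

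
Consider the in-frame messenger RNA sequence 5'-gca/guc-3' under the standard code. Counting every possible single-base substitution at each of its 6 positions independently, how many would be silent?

6

Codon 1 (GCA, Ala): 3 synonymous substitutions.
Codon 2 (GUC, Val): 3 synonymous substitutions.
Total: 3 + 3 = 6.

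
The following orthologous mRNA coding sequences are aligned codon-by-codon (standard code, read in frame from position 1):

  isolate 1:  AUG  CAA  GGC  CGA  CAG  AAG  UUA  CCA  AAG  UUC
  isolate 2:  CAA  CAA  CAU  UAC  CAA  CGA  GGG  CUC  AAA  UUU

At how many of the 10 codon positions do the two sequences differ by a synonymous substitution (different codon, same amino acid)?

Codon 1: AUG Met / CAA Gln — nonsynonymous.
Codon 2: CAA Gln / CAA Gln — identical.
Codon 3: GGC Gly / CAU His — nonsynonymous.
Codon 4: CGA Arg / UAC Tyr — nonsynonymous.
Codon 5: CAG Gln / CAA Gln — synonymous.
Codon 6: AAG Lys / CGA Arg — nonsynonymous.
Codon 7: UUA Leu / GGG Gly — nonsynonymous.
Codon 8: CCA Pro / CUC Leu — nonsynonymous.
Codon 9: AAG Lys / AAA Lys — synonymous.
Codon 10: UUC Phe / UUU Phe — synonymous.
Synonymous differences: 3.

3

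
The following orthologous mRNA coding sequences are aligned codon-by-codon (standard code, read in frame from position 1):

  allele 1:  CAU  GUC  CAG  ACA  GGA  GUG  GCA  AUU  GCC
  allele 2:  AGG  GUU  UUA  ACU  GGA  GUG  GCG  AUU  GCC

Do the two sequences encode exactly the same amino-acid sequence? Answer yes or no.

no

Codon 1: CAU His / AGG Arg — nonsynonymous.
Codon 2: GUC Val / GUU Val — synonymous.
Codon 3: CAG Gln / UUA Leu — nonsynonymous.
Codon 4: ACA Thr / ACU Thr — synonymous.
Codon 5: GGA Gly / GGA Gly — identical.
Codon 6: GUG Val / GUG Val — identical.
Codon 7: GCA Ala / GCG Ala — synonymous.
Codon 8: AUU Ile / AUU Ile — identical.
Codon 9: GCC Ala / GCC Ala — identical.
Nonsynonymous differences: 2 → different protein.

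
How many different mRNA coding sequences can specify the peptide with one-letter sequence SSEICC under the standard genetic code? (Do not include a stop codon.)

864

Ser: 6 codons.
Ser: 6 codons.
Glu: 2 codons.
Ile: 3 codons.
Cys: 2 codons.
Cys: 2 codons.
6 × 6 × 2 × 3 × 2 × 2 = 864.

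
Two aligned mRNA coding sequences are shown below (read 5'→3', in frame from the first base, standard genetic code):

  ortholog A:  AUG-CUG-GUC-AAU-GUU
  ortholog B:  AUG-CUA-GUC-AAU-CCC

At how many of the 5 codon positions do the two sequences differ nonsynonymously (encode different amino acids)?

Codon 1: AUG Met / AUG Met — identical.
Codon 2: CUG Leu / CUA Leu — synonymous.
Codon 3: GUC Val / GUC Val — identical.
Codon 4: AAU Asn / AAU Asn — identical.
Codon 5: GUU Val / CCC Pro — nonsynonymous.
Nonsynonymous differences: 1.

1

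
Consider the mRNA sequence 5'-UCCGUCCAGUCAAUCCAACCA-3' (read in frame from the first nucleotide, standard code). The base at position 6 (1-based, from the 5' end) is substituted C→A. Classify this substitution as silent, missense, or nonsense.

silent

Position 6 falls in codon 2: GUC → Val.
After the substitution the codon is GUA → Val.
Both encode Val, so the change is synonymous.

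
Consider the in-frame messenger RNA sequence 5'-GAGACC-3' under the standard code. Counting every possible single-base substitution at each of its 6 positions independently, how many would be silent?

Codon 1 (GAG, Glu): 1 synonymous substitution.
Codon 2 (ACC, Thr): 3 synonymous substitutions.
Total: 1 + 3 = 4.

4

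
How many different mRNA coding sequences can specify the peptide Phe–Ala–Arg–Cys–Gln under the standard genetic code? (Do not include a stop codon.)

192

Phe: 2 codons.
Ala: 4 codons.
Arg: 6 codons.
Cys: 2 codons.
Gln: 2 codons.
2 × 4 × 6 × 2 × 2 = 192.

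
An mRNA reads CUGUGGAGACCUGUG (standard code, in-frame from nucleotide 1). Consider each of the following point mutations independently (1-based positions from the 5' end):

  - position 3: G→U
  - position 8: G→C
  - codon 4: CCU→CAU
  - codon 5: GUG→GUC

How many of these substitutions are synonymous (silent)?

2

Codon 1: CUG (Leu) → CUU (Leu) — synonymous.
Codon 3: AGA (Arg) → ACA (Thr) — missense.
Codon 4: CCU (Pro) → CAU (His) — missense.
Codon 5: GUG (Val) → GUC (Val) — synonymous.
Synonymous: 2 of 4.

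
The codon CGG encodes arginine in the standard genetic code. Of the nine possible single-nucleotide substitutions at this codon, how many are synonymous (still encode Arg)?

Position 1: AGG → 1 synonymous.
Position 2: none → 0 synonymous.
Position 3: CGU, CGC, CGA → 3 synonymous.
Total: 1 + 0 + 3 = 4.

4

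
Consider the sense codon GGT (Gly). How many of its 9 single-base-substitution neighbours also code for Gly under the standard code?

Position 1: none → 0 synonymous.
Position 2: none → 0 synonymous.
Position 3: GGC, GGA, GGG → 3 synonymous.
Total: 0 + 0 + 3 = 3.

3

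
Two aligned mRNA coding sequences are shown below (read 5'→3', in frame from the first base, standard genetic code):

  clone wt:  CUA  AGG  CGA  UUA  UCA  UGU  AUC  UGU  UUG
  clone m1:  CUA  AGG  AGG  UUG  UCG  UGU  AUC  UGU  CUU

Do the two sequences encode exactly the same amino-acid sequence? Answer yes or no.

Codon 1: CUA Leu / CUA Leu — identical.
Codon 2: AGG Arg / AGG Arg — identical.
Codon 3: CGA Arg / AGG Arg — synonymous.
Codon 4: UUA Leu / UUG Leu — synonymous.
Codon 5: UCA Ser / UCG Ser — synonymous.
Codon 6: UGU Cys / UGU Cys — identical.
Codon 7: AUC Ile / AUC Ile — identical.
Codon 8: UGU Cys / UGU Cys — identical.
Codon 9: UUG Leu / CUU Leu — synonymous.
Nonsynonymous differences: 0 → same protein.

yes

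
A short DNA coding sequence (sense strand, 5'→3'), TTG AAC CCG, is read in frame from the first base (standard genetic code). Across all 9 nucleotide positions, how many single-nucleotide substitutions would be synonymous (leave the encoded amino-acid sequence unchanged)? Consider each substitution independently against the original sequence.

Codon 1 (TTG, Leu): 2 synonymous substitutions.
Codon 2 (AAC, Asn): 1 synonymous substitution.
Codon 3 (CCG, Pro): 3 synonymous substitutions.
Total: 2 + 1 + 3 = 6.

6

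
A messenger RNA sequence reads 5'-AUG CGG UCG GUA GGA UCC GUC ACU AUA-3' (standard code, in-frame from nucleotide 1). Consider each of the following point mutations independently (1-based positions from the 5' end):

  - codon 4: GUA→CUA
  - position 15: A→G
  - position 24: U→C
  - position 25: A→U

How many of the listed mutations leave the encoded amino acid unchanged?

2

Codon 4: GUA (Val) → CUA (Leu) — missense.
Codon 5: GGA (Gly) → GGG (Gly) — synonymous.
Codon 8: ACU (Thr) → ACC (Thr) — synonymous.
Codon 9: AUA (Ile) → UUA (Leu) — missense.
Synonymous: 2 of 4.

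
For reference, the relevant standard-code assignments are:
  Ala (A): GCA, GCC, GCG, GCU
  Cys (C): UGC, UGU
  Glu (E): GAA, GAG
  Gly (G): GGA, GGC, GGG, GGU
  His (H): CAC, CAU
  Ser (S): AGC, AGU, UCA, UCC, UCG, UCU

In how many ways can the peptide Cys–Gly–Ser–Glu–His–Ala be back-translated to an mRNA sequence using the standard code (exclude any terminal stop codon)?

768

Cys: 2 codons.
Gly: 4 codons.
Ser: 6 codons.
Glu: 2 codons.
His: 2 codons.
Ala: 4 codons.
2 × 4 × 6 × 2 × 2 × 4 = 768.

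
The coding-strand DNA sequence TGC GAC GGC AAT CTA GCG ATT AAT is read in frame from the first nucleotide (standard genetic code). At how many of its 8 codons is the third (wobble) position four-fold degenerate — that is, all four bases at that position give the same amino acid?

Codon 1 TGC (Cys): third position 2-fold.
Codon 2 GAC (Asp): third position 2-fold.
Codon 3 GGC (Gly): third position 4-fold.
Codon 4 AAT (Asn): third position 2-fold.
Codon 5 CTA (Leu): third position 4-fold.
Codon 6 GCG (Ala): third position 4-fold.
Codon 7 ATT (Ile): third position 3-fold.
Codon 8 AAT (Asn): third position 2-fold.
Four-fold degenerate third positions: 3.

3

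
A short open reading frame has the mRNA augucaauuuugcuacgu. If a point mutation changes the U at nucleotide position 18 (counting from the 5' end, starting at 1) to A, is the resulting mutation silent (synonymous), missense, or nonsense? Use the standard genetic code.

Position 18 falls in codon 6: CGU → Arg.
After the substitution the codon is CGA → Arg.
Both encode Arg, so the change is synonymous.

silent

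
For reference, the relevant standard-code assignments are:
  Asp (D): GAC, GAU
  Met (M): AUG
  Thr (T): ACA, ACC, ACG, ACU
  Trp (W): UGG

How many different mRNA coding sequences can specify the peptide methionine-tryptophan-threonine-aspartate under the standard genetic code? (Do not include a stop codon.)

8

Met: 1 codon.
Trp: 1 codon.
Thr: 4 codons.
Asp: 2 codons.
1 × 1 × 4 × 2 = 8.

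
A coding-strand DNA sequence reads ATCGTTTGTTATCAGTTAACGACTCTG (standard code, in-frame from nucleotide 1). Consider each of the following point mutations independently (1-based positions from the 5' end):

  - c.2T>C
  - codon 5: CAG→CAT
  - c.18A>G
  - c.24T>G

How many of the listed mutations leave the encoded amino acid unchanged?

Codon 1: ATC (Ile) → ACC (Thr) — missense.
Codon 5: CAG (Gln) → CAT (His) — missense.
Codon 6: TTA (Leu) → TTG (Leu) — synonymous.
Codon 8: ACT (Thr) → ACG (Thr) — synonymous.
Synonymous: 2 of 4.

2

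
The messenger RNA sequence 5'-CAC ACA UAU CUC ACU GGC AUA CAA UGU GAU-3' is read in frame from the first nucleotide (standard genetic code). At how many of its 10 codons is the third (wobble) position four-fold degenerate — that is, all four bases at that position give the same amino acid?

4

Codon 1 CAC (His): third position 2-fold.
Codon 2 ACA (Thr): third position 4-fold.
Codon 3 UAU (Tyr): third position 2-fold.
Codon 4 CUC (Leu): third position 4-fold.
Codon 5 ACU (Thr): third position 4-fold.
Codon 6 GGC (Gly): third position 4-fold.
Codon 7 AUA (Ile): third position 3-fold.
Codon 8 CAA (Gln): third position 2-fold.
Codon 9 UGU (Cys): third position 2-fold.
Codon 10 GAU (Asp): third position 2-fold.
Four-fold degenerate third positions: 4.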